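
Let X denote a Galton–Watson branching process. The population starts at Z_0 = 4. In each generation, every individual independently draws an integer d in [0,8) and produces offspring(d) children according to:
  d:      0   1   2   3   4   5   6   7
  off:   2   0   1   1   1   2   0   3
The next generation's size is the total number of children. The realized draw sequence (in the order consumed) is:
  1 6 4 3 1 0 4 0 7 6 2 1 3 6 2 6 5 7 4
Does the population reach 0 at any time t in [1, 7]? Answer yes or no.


no

gen 0: Z_0=4, draws=[1, 6, 4, 3], offspring=[0, 0, 1, 1], Z_1=2
gen 1: Z_1=2, draws=[1, 0], offspring=[0, 2], Z_2=2
gen 2: Z_2=2, draws=[4, 0], offspring=[1, 2], Z_3=3
gen 3: Z_3=3, draws=[7, 6, 2], offspring=[3, 0, 1], Z_4=4
gen 4: Z_4=4, draws=[1, 3, 6, 2], offspring=[0, 1, 0, 1], Z_5=2
gen 5: Z_5=2, draws=[6, 5], offspring=[0, 2], Z_6=2
gen 6: Z_6=2, draws=[7, 4], offspring=[3, 1], Z_7=4


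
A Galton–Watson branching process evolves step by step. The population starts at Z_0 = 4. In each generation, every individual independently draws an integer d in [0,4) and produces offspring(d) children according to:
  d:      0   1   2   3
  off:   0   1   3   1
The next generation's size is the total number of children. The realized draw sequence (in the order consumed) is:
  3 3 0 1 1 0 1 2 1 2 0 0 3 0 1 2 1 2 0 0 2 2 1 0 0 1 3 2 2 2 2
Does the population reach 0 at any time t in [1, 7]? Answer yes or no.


gen 0: Z_0=4, draws=[3, 3, 0, 1], offspring=[1, 1, 0, 1], Z_1=3
gen 1: Z_1=3, draws=[1, 0, 1], offspring=[1, 0, 1], Z_2=2
gen 2: Z_2=2, draws=[2, 1], offspring=[3, 1], Z_3=4
gen 3: Z_3=4, draws=[2, 0, 0, 3], offspring=[3, 0, 0, 1], Z_4=4
gen 4: Z_4=4, draws=[0, 1, 2, 1], offspring=[0, 1, 3, 1], Z_5=5
gen 5: Z_5=5, draws=[2, 0, 0, 2, 2], offspring=[3, 0, 0, 3, 3], Z_6=9
gen 6: Z_6=9, draws=[1, 0, 0, 1, 3, 2, 2, 2, 2], offspring=[1, 0, 0, 1, 1, 3, 3, 3, 3], Z_7=15

no


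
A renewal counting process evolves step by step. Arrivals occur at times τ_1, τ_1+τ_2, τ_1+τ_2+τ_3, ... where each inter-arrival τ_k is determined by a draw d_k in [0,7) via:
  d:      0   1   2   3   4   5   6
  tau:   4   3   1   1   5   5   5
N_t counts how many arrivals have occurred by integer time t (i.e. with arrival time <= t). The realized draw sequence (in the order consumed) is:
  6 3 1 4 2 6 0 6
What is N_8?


2

draw d_1=6: τ_1=5, arrival time A_1=5
draw d_2=3: τ_2=1, arrival time A_2=6
draw d_3=1: τ_3=3, arrival time A_3=9
draw d_4=4: τ_4=5, arrival time A_4=14
draw d_5=2: τ_5=1, arrival time A_5=15
draw d_6=6: τ_6=5, arrival time A_6=20
draw d_7=0: τ_7=4, arrival time A_7=24
draw d_8=6: τ_8=5, arrival time A_8=29
N_t over t=0..8: 0:0 1:0 2:0 3:0 4:0 5:1 6:2 7:2 8:2


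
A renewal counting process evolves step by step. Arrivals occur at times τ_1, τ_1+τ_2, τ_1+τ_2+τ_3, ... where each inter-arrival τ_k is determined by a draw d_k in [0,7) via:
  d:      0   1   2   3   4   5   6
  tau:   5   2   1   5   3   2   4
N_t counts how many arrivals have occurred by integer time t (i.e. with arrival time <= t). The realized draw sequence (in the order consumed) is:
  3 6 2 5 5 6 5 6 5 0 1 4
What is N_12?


4

draw d_1=3: τ_1=5, arrival time A_1=5
draw d_2=6: τ_2=4, arrival time A_2=9
draw d_3=2: τ_3=1, arrival time A_3=10
draw d_4=5: τ_4=2, arrival time A_4=12
draw d_5=5: τ_5=2, arrival time A_5=14
draw d_6=6: τ_6=4, arrival time A_6=18
draw d_7=5: τ_7=2, arrival time A_7=20
draw d_8=6: τ_8=4, arrival time A_8=24
draw d_9=5: τ_9=2, arrival time A_9=26
draw d_10=0: τ_10=5, arrival time A_10=31
draw d_11=1: τ_11=2, arrival time A_11=33
draw d_12=4: τ_12=3, arrival time A_12=36
N_t over t=0..12: 0:0 1:0 2:0 3:0 4:0 5:1 6:1 7:1 8:1 9:2 10:3 11:3 12:4


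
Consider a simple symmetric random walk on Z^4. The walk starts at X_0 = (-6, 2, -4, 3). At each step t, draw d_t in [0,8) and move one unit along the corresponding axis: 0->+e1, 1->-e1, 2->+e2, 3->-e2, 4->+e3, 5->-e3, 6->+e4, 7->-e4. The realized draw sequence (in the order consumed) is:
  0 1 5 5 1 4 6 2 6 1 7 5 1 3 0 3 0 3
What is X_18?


(-7, 0, -6, 4)

t=0: X=(-6, 2, -4, 3), d=0 → +e1, X_1=(-5, 2, -4, 3)
t=1: X=(-5, 2, -4, 3), d=1 → -e1, X_2=(-6, 2, -4, 3)
t=2: X=(-6, 2, -4, 3), d=5 → -e3, X_3=(-6, 2, -5, 3)
t=3: X=(-6, 2, -5, 3), d=5 → -e3, X_4=(-6, 2, -6, 3)
t=4: X=(-6, 2, -6, 3), d=1 → -e1, X_5=(-7, 2, -6, 3)
t=5: X=(-7, 2, -6, 3), d=4 → +e3, X_6=(-7, 2, -5, 3)
t=6: X=(-7, 2, -5, 3), d=6 → +e4, X_7=(-7, 2, -5, 4)
t=7: X=(-7, 2, -5, 4), d=2 → +e2, X_8=(-7, 3, -5, 4)
t=8: X=(-7, 3, -5, 4), d=6 → +e4, X_9=(-7, 3, -5, 5)
t=9: X=(-7, 3, -5, 5), d=1 → -e1, X_10=(-8, 3, -5, 5)
t=10: X=(-8, 3, -5, 5), d=7 → -e4, X_11=(-8, 3, -5, 4)
t=11: X=(-8, 3, -5, 4), d=5 → -e3, X_12=(-8, 3, -6, 4)
t=12: X=(-8, 3, -6, 4), d=1 → -e1, X_13=(-9, 3, -6, 4)
t=13: X=(-9, 3, -6, 4), d=3 → -e2, X_14=(-9, 2, -6, 4)
t=14: X=(-9, 2, -6, 4), d=0 → +e1, X_15=(-8, 2, -6, 4)
t=15: X=(-8, 2, -6, 4), d=3 → -e2, X_16=(-8, 1, -6, 4)
t=16: X=(-8, 1, -6, 4), d=0 → +e1, X_17=(-7, 1, -6, 4)
t=17: X=(-7, 1, -6, 4), d=3 → -e2, X_18=(-7, 0, -6, 4)


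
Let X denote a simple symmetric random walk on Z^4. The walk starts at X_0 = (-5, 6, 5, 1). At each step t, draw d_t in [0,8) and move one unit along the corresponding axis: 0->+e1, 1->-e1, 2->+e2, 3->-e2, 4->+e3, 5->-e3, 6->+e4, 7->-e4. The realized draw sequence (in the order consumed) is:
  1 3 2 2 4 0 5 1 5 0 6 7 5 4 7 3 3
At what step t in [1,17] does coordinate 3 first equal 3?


t=0: X=(-5, 6, 5, 1), d=1 → -e1, X_1=(-6, 6, 5, 1)
t=1: X=(-6, 6, 5, 1), d=3 → -e2, X_2=(-6, 5, 5, 1)
t=2: X=(-6, 5, 5, 1), d=2 → +e2, X_3=(-6, 6, 5, 1)
t=3: X=(-6, 6, 5, 1), d=2 → +e2, X_4=(-6, 7, 5, 1)
t=4: X=(-6, 7, 5, 1), d=4 → +e3, X_5=(-6, 7, 6, 1)
t=5: X=(-6, 7, 6, 1), d=0 → +e1, X_6=(-5, 7, 6, 1)
t=6: X=(-5, 7, 6, 1), d=5 → -e3, X_7=(-5, 7, 5, 1)
t=7: X=(-5, 7, 5, 1), d=1 → -e1, X_8=(-6, 7, 5, 1)
t=8: X=(-6, 7, 5, 1), d=5 → -e3, X_9=(-6, 7, 4, 1)
t=9: X=(-6, 7, 4, 1), d=0 → +e1, X_10=(-5, 7, 4, 1)
t=10: X=(-5, 7, 4, 1), d=6 → +e4, X_11=(-5, 7, 4, 2)
t=11: X=(-5, 7, 4, 2), d=7 → -e4, X_12=(-5, 7, 4, 1)
t=12: X=(-5, 7, 4, 1), d=5 → -e3, X_13=(-5, 7, 3, 1)
t=13: X=(-5, 7, 3, 1), d=4 → +e3, X_14=(-5, 7, 4, 1)
t=14: X=(-5, 7, 4, 1), d=7 → -e4, X_15=(-5, 7, 4, 0)
t=15: X=(-5, 7, 4, 0), d=3 → -e2, X_16=(-5, 6, 4, 0)
t=16: X=(-5, 6, 4, 0), d=3 → -e2, X_17=(-5, 5, 4, 0)

13


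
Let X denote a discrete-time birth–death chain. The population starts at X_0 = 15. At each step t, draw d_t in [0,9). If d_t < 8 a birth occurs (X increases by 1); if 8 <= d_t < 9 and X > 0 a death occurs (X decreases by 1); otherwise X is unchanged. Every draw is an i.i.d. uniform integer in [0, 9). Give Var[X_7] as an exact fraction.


224/81

X can drop by at most 1 per step and X_0 = 15 > T = 7, so X_t >= 15 − t >= 8 > 0 for every t <= 7: the floor at 0 (the 'and X > 0' condition) never binds. Hence X_7 = X_0 + Σ_{t<7} Y_t with i.i.d. increments Y_t = y(d_t) ∈ {+1, −1, 0}.
Outcome values over d=0..8: [1, 1, 1, 1, 1, 1, 1, 1, -1]
Σy = 7, Σy² = 9, M = 9
μ = 7/9 = 7/9,  σ² = 9/9 − (7/9)² = 32/81
Independent increments: Var[X_7] = 7·σ² = 7·(32/81) = 224/81


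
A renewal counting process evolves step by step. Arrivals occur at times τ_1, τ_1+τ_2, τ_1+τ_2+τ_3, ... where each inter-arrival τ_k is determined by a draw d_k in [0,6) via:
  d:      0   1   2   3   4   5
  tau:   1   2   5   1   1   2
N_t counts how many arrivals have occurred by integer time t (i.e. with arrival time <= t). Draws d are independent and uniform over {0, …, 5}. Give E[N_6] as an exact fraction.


5161/1728

Inter-arrival values over d=0..5: [1, 2, 5, 1, 1, 2]
Each d has probability 1/6, so the pmf of τ is: f(1) = 1/2, f(2) = 1/3, f(5) = 1/6
Renewal equation for m(n) = E[N_n]: condition on τ_1 = k (if k <= n, one arrival plus a fresh copy on the remaining n−k steps): m(n) = F(n) + Σ_{k<=n} f(k)·m(n−k), where F(n) = P(τ <= n) and m(0) = 0
m(1) = F(1) = 1/2
m(2) = F(2) + f(1)·m(1) = 5/6 + 1/2·1/2 = 13/12
m(3) = F(3) + f(1)·m(2) + f(2)·m(1) = 5/6 + 1/2·13/12 + 1/3·1/2 = 37/24
m(4) = F(4) + f(1)·m(3) + f(2)·m(2) = 5/6 + 1/2·37/24 + 1/3·13/12 = 283/144
m(5) = F(5) + f(1)·m(4) + f(2)·m(3) = 1 + 1/2·283/144 + 1/3·37/24 = 719/288
m(6) = F(6) + f(1)·m(5) + f(2)·m(4) + f(5)·m(1) = 1 + 1/2·719/288 + 1/3·283/144 + 1/6·1/2 = 5161/1728
E[N_6] = m(6) = 5161/1728


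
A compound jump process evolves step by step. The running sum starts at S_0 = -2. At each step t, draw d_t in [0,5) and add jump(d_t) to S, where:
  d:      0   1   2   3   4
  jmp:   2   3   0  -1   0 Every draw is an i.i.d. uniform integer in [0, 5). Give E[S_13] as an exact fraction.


Outcome values over d=0..4: [2, 3, 0, -1, 0]
Σy = 4, Σy² = 14, M = 5
μ = 4/5 = 4/5,  σ² = 14/5 − (4/5)² = 54/25
E[S_13] = -2 + 13·(4/5) = 42/5

42/5


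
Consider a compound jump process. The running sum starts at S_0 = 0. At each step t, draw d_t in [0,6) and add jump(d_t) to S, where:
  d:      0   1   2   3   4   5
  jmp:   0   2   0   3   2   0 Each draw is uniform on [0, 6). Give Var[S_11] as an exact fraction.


583/36

Outcome values over d=0..5: [0, 2, 0, 3, 2, 0]
Σy = 7, Σy² = 17, M = 6
μ = 7/6 = 7/6,  σ² = 17/6 − (7/6)² = 53/36
Independent increments: Var[S_11] = 11·σ² = 11·(53/36) = 583/36


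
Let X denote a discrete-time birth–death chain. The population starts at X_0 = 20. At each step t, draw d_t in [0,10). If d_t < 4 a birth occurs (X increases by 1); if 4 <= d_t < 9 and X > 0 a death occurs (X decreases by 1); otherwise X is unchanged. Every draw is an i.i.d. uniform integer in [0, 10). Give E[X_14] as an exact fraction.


X can drop by at most 1 per step and X_0 = 20 > T = 14, so X_t >= 20 − t >= 6 > 0 for every t <= 14: the floor at 0 (the 'and X > 0' condition) never binds. Hence X_14 = X_0 + Σ_{t<14} Y_t with i.i.d. increments Y_t = y(d_t) ∈ {+1, −1, 0}.
Outcome values over d=0..9: [1, 1, 1, 1, -1, -1, -1, -1, -1, 0]
Σy = -1, Σy² = 9, M = 10
μ = -1/10 = -1/10,  σ² = 9/10 − (-1/10)² = 89/100
E[X_14] = 20 + 14·(-1/10) = 93/5

93/5


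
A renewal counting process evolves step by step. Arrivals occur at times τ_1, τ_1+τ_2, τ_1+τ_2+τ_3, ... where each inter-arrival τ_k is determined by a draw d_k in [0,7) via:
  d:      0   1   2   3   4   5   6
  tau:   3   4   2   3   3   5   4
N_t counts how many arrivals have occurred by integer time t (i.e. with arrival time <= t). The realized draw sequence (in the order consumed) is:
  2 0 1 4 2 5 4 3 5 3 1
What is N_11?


draw d_1=2: τ_1=2, arrival time A_1=2
draw d_2=0: τ_2=3, arrival time A_2=5
draw d_3=1: τ_3=4, arrival time A_3=9
draw d_4=4: τ_4=3, arrival time A_4=12
draw d_5=2: τ_5=2, arrival time A_5=14
draw d_6=5: τ_6=5, arrival time A_6=19
draw d_7=4: τ_7=3, arrival time A_7=22
draw d_8=3: τ_8=3, arrival time A_8=25
draw d_9=5: τ_9=5, arrival time A_9=30
draw d_10=3: τ_10=3, arrival time A_10=33
draw d_11=1: τ_11=4, arrival time A_11=37
N_t over t=0..11: 0:0 1:0 2:1 3:1 4:1 5:2 6:2 7:2 8:2 9:3 10:3 11:3

3


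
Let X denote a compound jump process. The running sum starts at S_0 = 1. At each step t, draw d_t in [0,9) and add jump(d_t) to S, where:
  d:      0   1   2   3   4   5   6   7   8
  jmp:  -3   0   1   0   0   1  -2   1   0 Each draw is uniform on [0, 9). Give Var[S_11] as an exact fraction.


Outcome values over d=0..8: [-3, 0, 1, 0, 0, 1, -2, 1, 0]
Σy = -2, Σy² = 16, M = 9
μ = -2/9 = -2/9,  σ² = 16/9 − (-2/9)² = 140/81
Independent increments: Var[S_11] = 11·σ² = 11·(140/81) = 1540/81

1540/81


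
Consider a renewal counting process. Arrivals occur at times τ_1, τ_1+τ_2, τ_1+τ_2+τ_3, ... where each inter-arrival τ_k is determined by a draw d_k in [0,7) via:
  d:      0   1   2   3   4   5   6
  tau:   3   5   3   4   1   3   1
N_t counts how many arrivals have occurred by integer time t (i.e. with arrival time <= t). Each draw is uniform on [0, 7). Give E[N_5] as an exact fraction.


Inter-arrival values over d=0..6: [3, 5, 3, 4, 1, 3, 1]
Each d has probability 1/7, so the pmf of τ is: f(1) = 2/7, f(3) = 3/7, f(4) = 1/7, f(5) = 1/7
Renewal equation for m(n) = E[N_n]: condition on τ_1 = k (if k <= n, one arrival plus a fresh copy on the remaining n−k steps): m(n) = F(n) + Σ_{k<=n} f(k)·m(n−k), where F(n) = P(τ <= n) and m(0) = 0
m(1) = F(1) = 2/7
m(2) = F(2) + f(1)·m(1) = 2/7 + 2/7·2/7 = 18/49
m(3) = F(3) + f(1)·m(2) = 5/7 + 2/7·18/49 = 281/343
m(4) = F(4) + f(1)·m(3) + f(3)·m(1) = 6/7 + 2/7·281/343 + 3/7·2/7 = 2914/2401
m(5) = F(5) + f(1)·m(4) + f(3)·m(2) + f(4)·m(1) = 1 + 2/7·2914/2401 + 3/7·18/49 + 1/7·2/7 = 25967/16807
E[N_5] = m(5) = 25967/16807

25967/16807


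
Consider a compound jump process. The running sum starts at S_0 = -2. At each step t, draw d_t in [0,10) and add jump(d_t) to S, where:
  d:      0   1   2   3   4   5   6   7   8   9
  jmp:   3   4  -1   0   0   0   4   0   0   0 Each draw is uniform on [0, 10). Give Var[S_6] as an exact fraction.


Outcome values over d=0..9: [3, 4, -1, 0, 0, 0, 4, 0, 0, 0]
Σy = 10, Σy² = 42, M = 10
μ = 10/10 = 1,  σ² = 42/10 − (1)² = 16/5
Independent increments: Var[S_6] = 6·σ² = 6·(16/5) = 96/5

96/5


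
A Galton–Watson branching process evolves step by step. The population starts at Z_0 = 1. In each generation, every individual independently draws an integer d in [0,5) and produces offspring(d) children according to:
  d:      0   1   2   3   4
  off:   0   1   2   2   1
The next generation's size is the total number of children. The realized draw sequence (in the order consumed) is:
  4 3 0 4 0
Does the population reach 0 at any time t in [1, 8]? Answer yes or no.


gen 0: Z_0=1, draws=[4], offspring=[1], Z_1=1
gen 1: Z_1=1, draws=[3], offspring=[2], Z_2=2
gen 2: Z_2=2, draws=[0, 4], offspring=[0, 1], Z_3=1
gen 3: Z_3=1, draws=[0], offspring=[0], Z_4=0
gen 4: Z_4=0, draws=[], offspring=[], Z_5=0
gen 5: Z_5=0, draws=[], offspring=[], Z_6=0
gen 6: Z_6=0, draws=[], offspring=[], Z_7=0
gen 7: Z_7=0, draws=[], offspring=[], Z_8=0

yes


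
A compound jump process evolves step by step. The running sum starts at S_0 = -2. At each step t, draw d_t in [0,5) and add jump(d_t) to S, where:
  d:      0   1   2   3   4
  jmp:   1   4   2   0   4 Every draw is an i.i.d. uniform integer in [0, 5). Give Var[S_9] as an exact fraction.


Outcome values over d=0..4: [1, 4, 2, 0, 4]
Σy = 11, Σy² = 37, M = 5
μ = 11/5 = 11/5,  σ² = 37/5 − (11/5)² = 64/25
Independent increments: Var[S_9] = 9·σ² = 9·(64/25) = 576/25

576/25


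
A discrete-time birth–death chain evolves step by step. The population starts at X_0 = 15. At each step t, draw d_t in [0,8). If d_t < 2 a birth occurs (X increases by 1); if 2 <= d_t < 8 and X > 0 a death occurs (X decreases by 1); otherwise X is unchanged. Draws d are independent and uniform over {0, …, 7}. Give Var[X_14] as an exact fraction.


X can drop by at most 1 per step and X_0 = 15 > T = 14, so X_t >= 15 − t >= 1 > 0 for every t <= 14: the floor at 0 (the 'and X > 0' condition) never binds. Hence X_14 = X_0 + Σ_{t<14} Y_t with i.i.d. increments Y_t = y(d_t) ∈ {+1, −1, 0}.
Outcome values over d=0..7: [1, 1, -1, -1, -1, -1, -1, -1]
Σy = -4, Σy² = 8, M = 8
μ = -4/8 = -1/2,  σ² = 8/8 − (-1/2)² = 3/4
Independent increments: Var[X_14] = 14·σ² = 14·(3/4) = 21/2

21/2


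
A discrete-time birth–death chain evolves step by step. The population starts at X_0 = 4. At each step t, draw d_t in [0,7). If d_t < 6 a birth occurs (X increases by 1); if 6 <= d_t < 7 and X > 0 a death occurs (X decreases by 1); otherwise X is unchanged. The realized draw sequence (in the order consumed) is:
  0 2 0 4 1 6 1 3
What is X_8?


t=0: X=4, d=0 → birth, X_1=5
t=1: X=5, d=2 → birth, X_2=6
t=2: X=6, d=0 → birth, X_3=7
t=3: X=7, d=4 → birth, X_4=8
t=4: X=8, d=1 → birth, X_5=9
t=5: X=9, d=6 → death, X_6=8
t=6: X=8, d=1 → birth, X_7=9
t=7: X=9, d=3 → birth, X_8=10

10


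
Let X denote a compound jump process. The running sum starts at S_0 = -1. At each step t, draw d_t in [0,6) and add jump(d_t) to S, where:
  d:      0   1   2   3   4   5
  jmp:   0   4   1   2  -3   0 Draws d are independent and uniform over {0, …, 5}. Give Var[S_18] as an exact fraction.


82

Outcome values over d=0..5: [0, 4, 1, 2, -3, 0]
Σy = 4, Σy² = 30, M = 6
μ = 4/6 = 2/3,  σ² = 30/6 − (2/3)² = 41/9
Independent increments: Var[S_18] = 18·σ² = 18·(41/9) = 82


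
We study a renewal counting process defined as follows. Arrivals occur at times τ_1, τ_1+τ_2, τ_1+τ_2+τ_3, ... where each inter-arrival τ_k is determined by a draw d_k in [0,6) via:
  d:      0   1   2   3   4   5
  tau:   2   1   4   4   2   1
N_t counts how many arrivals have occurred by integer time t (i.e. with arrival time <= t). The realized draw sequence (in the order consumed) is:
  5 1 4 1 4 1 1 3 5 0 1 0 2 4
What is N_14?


9

draw d_1=5: τ_1=1, arrival time A_1=1
draw d_2=1: τ_2=1, arrival time A_2=2
draw d_3=4: τ_3=2, arrival time A_3=4
draw d_4=1: τ_4=1, arrival time A_4=5
draw d_5=4: τ_5=2, arrival time A_5=7
draw d_6=1: τ_6=1, arrival time A_6=8
draw d_7=1: τ_7=1, arrival time A_7=9
draw d_8=3: τ_8=4, arrival time A_8=13
draw d_9=5: τ_9=1, arrival time A_9=14
draw d_10=0: τ_10=2, arrival time A_10=16
draw d_11=1: τ_11=1, arrival time A_11=17
draw d_12=0: τ_12=2, arrival time A_12=19
draw d_13=2: τ_13=4, arrival time A_13=23
draw d_14=4: τ_14=2, arrival time A_14=25
N_t over t=0..14: 0:0 1:1 2:2 3:2 4:3 5:4 6:4 7:5 8:6 9:7 10:7 11:7 12:7 13:8 14:9


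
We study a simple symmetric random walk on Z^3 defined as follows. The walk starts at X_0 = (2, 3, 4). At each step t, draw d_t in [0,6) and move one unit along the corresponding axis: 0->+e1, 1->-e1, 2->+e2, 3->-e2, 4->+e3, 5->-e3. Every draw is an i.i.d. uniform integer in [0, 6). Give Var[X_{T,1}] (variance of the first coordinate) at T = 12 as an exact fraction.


Outcome values over d=0..5: [1, -1, 0, 0, 0, 0]
Σy = 0, Σy² = 2, M = 6
μ = 0/6 = 0,  σ² = 2/6 − (0)² = 1/3
Independent increments: Var[X_12] = 12·σ² = 12·(1/3) = 4

4


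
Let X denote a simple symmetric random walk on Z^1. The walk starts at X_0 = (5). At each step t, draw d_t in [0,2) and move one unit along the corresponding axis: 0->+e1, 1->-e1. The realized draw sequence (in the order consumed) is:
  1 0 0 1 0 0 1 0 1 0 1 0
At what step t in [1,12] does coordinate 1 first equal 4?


1

t=0: X=(5), d=1 → -e1, X_1=(4)
t=1: X=(4), d=0 → +e1, X_2=(5)
t=2: X=(5), d=0 → +e1, X_3=(6)
t=3: X=(6), d=1 → -e1, X_4=(5)
t=4: X=(5), d=0 → +e1, X_5=(6)
t=5: X=(6), d=0 → +e1, X_6=(7)
t=6: X=(7), d=1 → -e1, X_7=(6)
t=7: X=(6), d=0 → +e1, X_8=(7)
t=8: X=(7), d=1 → -e1, X_9=(6)
t=9: X=(6), d=0 → +e1, X_10=(7)
t=10: X=(7), d=1 → -e1, X_11=(6)
t=11: X=(6), d=0 → +e1, X_12=(7)


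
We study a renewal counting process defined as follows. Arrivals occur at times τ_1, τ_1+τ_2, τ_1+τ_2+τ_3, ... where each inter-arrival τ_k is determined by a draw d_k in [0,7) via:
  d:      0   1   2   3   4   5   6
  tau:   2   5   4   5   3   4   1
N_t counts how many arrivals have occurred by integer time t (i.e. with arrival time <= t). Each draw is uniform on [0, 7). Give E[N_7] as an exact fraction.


1438249/823543

Inter-arrival values over d=0..6: [2, 5, 4, 5, 3, 4, 1]
Each d has probability 1/7, so the pmf of τ is: f(1) = 1/7, f(2) = 1/7, f(3) = 1/7, f(4) = 2/7, f(5) = 2/7
Renewal equation for m(n) = E[N_n]: condition on τ_1 = k (if k <= n, one arrival plus a fresh copy on the remaining n−k steps): m(n) = F(n) + Σ_{k<=n} f(k)·m(n−k), where F(n) = P(τ <= n) and m(0) = 0
m(1) = F(1) = 1/7
m(2) = F(2) + f(1)·m(1) = 2/7 + 1/7·1/7 = 15/49
m(3) = F(3) + f(1)·m(2) + f(2)·m(1) = 3/7 + 1/7·15/49 + 1/7·1/7 = 169/343
m(4) = F(4) + f(1)·m(3) + f(2)·m(2) + f(3)·m(1) = 5/7 + 1/7·169/343 + 1/7·15/49 + 1/7·1/7 = 2038/2401
m(5) = F(5) + f(1)·m(4) + f(2)·m(3) + f(3)·m(2) + f(4)·m(1) = 1 + 1/7·2038/2401 + 1/7·169/343 + 1/7·15/49 + 2/7·1/7 = 21449/16807
m(6) = F(6) + f(1)·m(5) + f(2)·m(4) + f(3)·m(3) + f(4)·m(2) + f(5)·m(1) = 1 + 1/7·21449/16807 + 1/7·2038/2401 + 1/7·169/343 + 2/7·15/49 + 2/7·1/7 = 176737/117649
m(7) = F(7) + f(1)·m(6) + f(2)·m(5) + f(3)·m(4) + f(4)·m(3) + f(5)·m(2) = 1 + 1/7·176737/117649 + 1/7·21449/16807 + 1/7·2038/2401 + 2/7·169/343 + 2/7·15/49 = 1438249/823543
E[N_7] = m(7) = 1438249/823543


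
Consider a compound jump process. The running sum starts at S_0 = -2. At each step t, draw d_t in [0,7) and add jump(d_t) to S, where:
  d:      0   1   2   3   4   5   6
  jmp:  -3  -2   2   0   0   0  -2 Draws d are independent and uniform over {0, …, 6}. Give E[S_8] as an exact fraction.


Outcome values over d=0..6: [-3, -2, 2, 0, 0, 0, -2]
Σy = -5, Σy² = 21, M = 7
μ = -5/7 = -5/7,  σ² = 21/7 − (-5/7)² = 122/49
E[S_8] = -2 + 8·(-5/7) = -54/7

-54/7


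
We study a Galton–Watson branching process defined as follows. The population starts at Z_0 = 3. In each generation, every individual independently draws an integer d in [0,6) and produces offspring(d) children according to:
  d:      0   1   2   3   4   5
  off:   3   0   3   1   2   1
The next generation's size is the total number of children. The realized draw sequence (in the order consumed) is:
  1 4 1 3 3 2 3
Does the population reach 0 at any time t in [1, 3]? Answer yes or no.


no

gen 0: Z_0=3, draws=[1, 4, 1], offspring=[0, 2, 0], Z_1=2
gen 1: Z_1=2, draws=[3, 3], offspring=[1, 1], Z_2=2
gen 2: Z_2=2, draws=[2, 3], offspring=[3, 1], Z_3=4


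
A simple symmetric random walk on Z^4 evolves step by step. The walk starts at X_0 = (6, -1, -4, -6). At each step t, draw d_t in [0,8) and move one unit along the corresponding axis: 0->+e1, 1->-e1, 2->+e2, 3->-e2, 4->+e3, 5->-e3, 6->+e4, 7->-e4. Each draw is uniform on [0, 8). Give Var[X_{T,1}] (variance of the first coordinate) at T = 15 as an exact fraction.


Outcome values over d=0..7: [1, -1, 0, 0, 0, 0, 0, 0]
Σy = 0, Σy² = 2, M = 8
μ = 0/8 = 0,  σ² = 2/8 − (0)² = 1/4
Independent increments: Var[X_15] = 15·σ² = 15·(1/4) = 15/4

15/4


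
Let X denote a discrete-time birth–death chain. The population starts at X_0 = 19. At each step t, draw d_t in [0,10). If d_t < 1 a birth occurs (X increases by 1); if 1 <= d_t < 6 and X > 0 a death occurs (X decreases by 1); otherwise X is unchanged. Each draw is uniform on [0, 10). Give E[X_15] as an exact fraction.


X can drop by at most 1 per step and X_0 = 19 > T = 15, so X_t >= 19 − t >= 4 > 0 for every t <= 15: the floor at 0 (the 'and X > 0' condition) never binds. Hence X_15 = X_0 + Σ_{t<15} Y_t with i.i.d. increments Y_t = y(d_t) ∈ {+1, −1, 0}.
Outcome values over d=0..9: [1, -1, -1, -1, -1, -1, 0, 0, 0, 0]
Σy = -4, Σy² = 6, M = 10
μ = -4/10 = -2/5,  σ² = 6/10 − (-2/5)² = 11/25
E[X_15] = 19 + 15·(-2/5) = 13

13


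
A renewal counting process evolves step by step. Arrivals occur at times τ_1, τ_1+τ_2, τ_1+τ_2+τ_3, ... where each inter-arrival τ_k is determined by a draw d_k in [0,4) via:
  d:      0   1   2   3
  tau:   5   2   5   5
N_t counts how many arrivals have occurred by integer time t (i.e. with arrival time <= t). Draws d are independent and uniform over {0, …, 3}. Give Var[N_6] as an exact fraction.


423/4096

Inter-arrival values over d=0..3: [5, 2, 5, 5]
Each d has probability 1/4, so the pmf of τ is: f(2) = 1/4, f(5) = 3/4
Let p_n(j) = P(N_n = j), with p_0 = [1]. Condition on τ_1: p_n(0) = P(τ > n), and for j >= 1, p_n(j) = Σ_{k<=n} f(k)·p_{n−k}(j−1)
p_1 = [1]  (j = 0)
p_2 = [3/4, 1/4]  (j = 0..1)
p_3 = [3/4, 1/4]  (j = 0..1)
p_4 = [3/4, 3/16, 1/16]  (j = 0..2)
p_5 = [0, 15/16, 1/16]  (j = 0..2)
p_6 = [0, 15/16, 3/64, 1/64]  (j = 0..3)
E[N_6] = Σ j·p_6(j) = 69/64;  E[N_6²] = Σ j²·p_6(j) = 81/64
Var[N_6] = 81/64 − (69/64)² = 423/4096


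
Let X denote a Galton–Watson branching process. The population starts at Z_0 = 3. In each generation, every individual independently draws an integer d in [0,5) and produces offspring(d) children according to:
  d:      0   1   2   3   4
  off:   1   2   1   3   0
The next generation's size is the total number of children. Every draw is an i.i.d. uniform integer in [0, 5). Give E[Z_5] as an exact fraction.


Outcome values over d=0..4: [1, 2, 1, 3, 0]
Σy = 7, Σy² = 15, M = 5
μ = 7/5 = 7/5,  σ² = 15/5 − (7/5)² = 26/25
E[Z_0] = 3
E[Z_1] = 7/5·E[Z_0] = 21/5
E[Z_2] = 7/5·E[Z_1] = 147/25
E[Z_3] = 7/5·E[Z_2] = 1029/125
E[Z_4] = 7/5·E[Z_3] = 7203/625
E[Z_5] = 7/5·E[Z_4] = 50421/3125

50421/3125


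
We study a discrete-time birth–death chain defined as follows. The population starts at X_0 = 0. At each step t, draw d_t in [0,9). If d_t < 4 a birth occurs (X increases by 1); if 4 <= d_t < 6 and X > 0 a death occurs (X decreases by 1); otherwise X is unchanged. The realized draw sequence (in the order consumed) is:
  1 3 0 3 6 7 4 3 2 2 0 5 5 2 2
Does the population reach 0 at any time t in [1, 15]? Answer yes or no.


no

t=0: X=0, d=1 → birth, X_1=1
t=1: X=1, d=3 → birth, X_2=2
t=2: X=2, d=0 → birth, X_3=3
t=3: X=3, d=3 → birth, X_4=4
t=4: X=4, d=6 → hold, X_5=4
t=5: X=4, d=7 → hold, X_6=4
t=6: X=4, d=4 → death, X_7=3
t=7: X=3, d=3 → birth, X_8=4
t=8: X=4, d=2 → birth, X_9=5
t=9: X=5, d=2 → birth, X_10=6
t=10: X=6, d=0 → birth, X_11=7
t=11: X=7, d=5 → death, X_12=6
t=12: X=6, d=5 → death, X_13=5
t=13: X=5, d=2 → birth, X_14=6
t=14: X=6, d=2 → birth, X_15=7


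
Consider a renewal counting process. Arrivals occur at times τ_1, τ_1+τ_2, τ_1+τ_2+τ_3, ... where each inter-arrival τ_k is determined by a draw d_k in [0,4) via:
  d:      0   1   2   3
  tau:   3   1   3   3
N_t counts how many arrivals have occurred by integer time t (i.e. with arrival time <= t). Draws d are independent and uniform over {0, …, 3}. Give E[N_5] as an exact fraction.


1637/1024

Inter-arrival values over d=0..3: [3, 1, 3, 3]
Each d has probability 1/4, so the pmf of τ is: f(1) = 1/4, f(3) = 3/4
Renewal equation for m(n) = E[N_n]: condition on τ_1 = k (if k <= n, one arrival plus a fresh copy on the remaining n−k steps): m(n) = F(n) + Σ_{k<=n} f(k)·m(n−k), where F(n) = P(τ <= n) and m(0) = 0
m(1) = F(1) = 1/4
m(2) = F(2) + f(1)·m(1) = 1/4 + 1/4·1/4 = 5/16
m(3) = F(3) + f(1)·m(2) = 1 + 1/4·5/16 = 69/64
m(4) = F(4) + f(1)·m(3) + f(3)·m(1) = 1 + 1/4·69/64 + 3/4·1/4 = 373/256
m(5) = F(5) + f(1)·m(4) + f(3)·m(2) = 1 + 1/4·373/256 + 3/4·5/16 = 1637/1024
E[N_5] = m(5) = 1637/1024


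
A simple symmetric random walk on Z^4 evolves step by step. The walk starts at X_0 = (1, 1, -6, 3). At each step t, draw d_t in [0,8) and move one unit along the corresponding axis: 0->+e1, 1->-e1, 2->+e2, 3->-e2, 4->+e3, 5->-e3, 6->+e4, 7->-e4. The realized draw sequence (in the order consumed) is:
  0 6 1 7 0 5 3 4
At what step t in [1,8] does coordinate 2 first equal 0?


t=0: X=(1, 1, -6, 3), d=0 → +e1, X_1=(2, 1, -6, 3)
t=1: X=(2, 1, -6, 3), d=6 → +e4, X_2=(2, 1, -6, 4)
t=2: X=(2, 1, -6, 4), d=1 → -e1, X_3=(1, 1, -6, 4)
t=3: X=(1, 1, -6, 4), d=7 → -e4, X_4=(1, 1, -6, 3)
t=4: X=(1, 1, -6, 3), d=0 → +e1, X_5=(2, 1, -6, 3)
t=5: X=(2, 1, -6, 3), d=5 → -e3, X_6=(2, 1, -7, 3)
t=6: X=(2, 1, -7, 3), d=3 → -e2, X_7=(2, 0, -7, 3)
t=7: X=(2, 0, -7, 3), d=4 → +e3, X_8=(2, 0, -6, 3)

7


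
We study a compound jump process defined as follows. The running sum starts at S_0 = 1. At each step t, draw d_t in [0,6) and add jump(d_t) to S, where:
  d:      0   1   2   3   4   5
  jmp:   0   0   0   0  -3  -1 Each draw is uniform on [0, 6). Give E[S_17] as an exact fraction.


-31/3

Outcome values over d=0..5: [0, 0, 0, 0, -3, -1]
Σy = -4, Σy² = 10, M = 6
μ = -4/6 = -2/3,  σ² = 10/6 − (-2/3)² = 11/9
E[S_17] = 1 + 17·(-2/3) = -31/3


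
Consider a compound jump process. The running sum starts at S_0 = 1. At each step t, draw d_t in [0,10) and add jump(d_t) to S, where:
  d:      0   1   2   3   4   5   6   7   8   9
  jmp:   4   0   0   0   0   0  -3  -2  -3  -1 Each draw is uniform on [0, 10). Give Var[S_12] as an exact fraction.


219/5

Outcome values over d=0..9: [4, 0, 0, 0, 0, 0, -3, -2, -3, -1]
Σy = -5, Σy² = 39, M = 10
μ = -5/10 = -1/2,  σ² = 39/10 − (-1/2)² = 73/20
Independent increments: Var[S_12] = 12·σ² = 12·(73/20) = 219/5


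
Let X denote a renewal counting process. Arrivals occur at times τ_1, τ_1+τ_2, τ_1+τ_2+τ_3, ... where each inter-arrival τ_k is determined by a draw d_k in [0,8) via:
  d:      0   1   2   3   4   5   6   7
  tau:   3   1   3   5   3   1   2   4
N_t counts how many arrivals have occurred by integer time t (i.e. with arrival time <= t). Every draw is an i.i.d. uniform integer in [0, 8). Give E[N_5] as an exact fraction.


1657/1024

Inter-arrival values over d=0..7: [3, 1, 3, 5, 3, 1, 2, 4]
Each d has probability 1/8, so the pmf of τ is: f(1) = 1/4, f(2) = 1/8, f(3) = 3/8, f(4) = 1/8, f(5) = 1/8
Renewal equation for m(n) = E[N_n]: condition on τ_1 = k (if k <= n, one arrival plus a fresh copy on the remaining n−k steps): m(n) = F(n) + Σ_{k<=n} f(k)·m(n−k), where F(n) = P(τ <= n) and m(0) = 0
m(1) = F(1) = 1/4
m(2) = F(2) + f(1)·m(1) = 3/8 + 1/4·1/4 = 7/16
m(3) = F(3) + f(1)·m(2) + f(2)·m(1) = 3/4 + 1/4·7/16 + 1/8·1/4 = 57/64
m(4) = F(4) + f(1)·m(3) + f(2)·m(2) + f(3)·m(1) = 7/8 + 1/4·57/64 + 1/8·7/16 + 3/8·1/4 = 319/256
m(5) = F(5) + f(1)·m(4) + f(2)·m(3) + f(3)·m(2) + f(4)·m(1) = 1 + 1/4·319/256 + 1/8·57/64 + 3/8·7/16 + 1/8·1/4 = 1657/1024
E[N_5] = m(5) = 1657/1024


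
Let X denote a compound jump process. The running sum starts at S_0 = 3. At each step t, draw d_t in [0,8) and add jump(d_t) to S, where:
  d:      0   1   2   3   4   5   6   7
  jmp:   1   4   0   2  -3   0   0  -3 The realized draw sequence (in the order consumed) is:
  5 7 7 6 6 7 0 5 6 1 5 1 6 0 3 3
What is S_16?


8

t=0: S=3, d=5, jump=0, S_1=3
t=1: S=3, d=7, jump=-3, S_2=0
t=2: S=0, d=7, jump=-3, S_3=-3
t=3: S=-3, d=6, jump=0, S_4=-3
t=4: S=-3, d=6, jump=0, S_5=-3
t=5: S=-3, d=7, jump=-3, S_6=-6
t=6: S=-6, d=0, jump=1, S_7=-5
t=7: S=-5, d=5, jump=0, S_8=-5
t=8: S=-5, d=6, jump=0, S_9=-5
t=9: S=-5, d=1, jump=4, S_10=-1
t=10: S=-1, d=5, jump=0, S_11=-1
t=11: S=-1, d=1, jump=4, S_12=3
t=12: S=3, d=6, jump=0, S_13=3
t=13: S=3, d=0, jump=1, S_14=4
t=14: S=4, d=3, jump=2, S_15=6
t=15: S=6, d=3, jump=2, S_16=8


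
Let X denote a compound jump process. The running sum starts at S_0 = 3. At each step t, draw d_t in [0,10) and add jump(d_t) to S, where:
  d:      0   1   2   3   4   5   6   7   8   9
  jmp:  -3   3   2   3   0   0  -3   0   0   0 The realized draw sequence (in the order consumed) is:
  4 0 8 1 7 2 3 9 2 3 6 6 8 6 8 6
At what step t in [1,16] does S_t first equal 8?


t=0: S=3, d=4, jump=0, S_1=3
t=1: S=3, d=0, jump=-3, S_2=0
t=2: S=0, d=8, jump=0, S_3=0
t=3: S=0, d=1, jump=3, S_4=3
t=4: S=3, d=7, jump=0, S_5=3
t=5: S=3, d=2, jump=2, S_6=5
t=6: S=5, d=3, jump=3, S_7=8
t=7: S=8, d=9, jump=0, S_8=8
t=8: S=8, d=2, jump=2, S_9=10
t=9: S=10, d=3, jump=3, S_10=13
t=10: S=13, d=6, jump=-3, S_11=10
t=11: S=10, d=6, jump=-3, S_12=7
t=12: S=7, d=8, jump=0, S_13=7
t=13: S=7, d=6, jump=-3, S_14=4
t=14: S=4, d=8, jump=0, S_15=4
t=15: S=4, d=6, jump=-3, S_16=1

7


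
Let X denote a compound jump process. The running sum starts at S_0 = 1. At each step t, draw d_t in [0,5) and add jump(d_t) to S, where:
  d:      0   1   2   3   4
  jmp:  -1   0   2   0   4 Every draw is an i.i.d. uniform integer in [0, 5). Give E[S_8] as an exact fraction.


9

Outcome values over d=0..4: [-1, 0, 2, 0, 4]
Σy = 5, Σy² = 21, M = 5
μ = 5/5 = 1,  σ² = 21/5 − (1)² = 16/5
E[S_8] = 1 + 8·(1) = 9


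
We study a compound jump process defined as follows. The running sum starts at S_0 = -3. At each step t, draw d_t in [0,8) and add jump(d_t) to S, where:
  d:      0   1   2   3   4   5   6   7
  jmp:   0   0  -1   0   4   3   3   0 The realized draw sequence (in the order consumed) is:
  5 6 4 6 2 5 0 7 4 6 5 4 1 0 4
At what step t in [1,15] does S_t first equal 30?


15

t=0: S=-3, d=5, jump=3, S_1=0
t=1: S=0, d=6, jump=3, S_2=3
t=2: S=3, d=4, jump=4, S_3=7
t=3: S=7, d=6, jump=3, S_4=10
t=4: S=10, d=2, jump=-1, S_5=9
t=5: S=9, d=5, jump=3, S_6=12
t=6: S=12, d=0, jump=0, S_7=12
t=7: S=12, d=7, jump=0, S_8=12
t=8: S=12, d=4, jump=4, S_9=16
t=9: S=16, d=6, jump=3, S_10=19
t=10: S=19, d=5, jump=3, S_11=22
t=11: S=22, d=4, jump=4, S_12=26
t=12: S=26, d=1, jump=0, S_13=26
t=13: S=26, d=0, jump=0, S_14=26
t=14: S=26, d=4, jump=4, S_15=30


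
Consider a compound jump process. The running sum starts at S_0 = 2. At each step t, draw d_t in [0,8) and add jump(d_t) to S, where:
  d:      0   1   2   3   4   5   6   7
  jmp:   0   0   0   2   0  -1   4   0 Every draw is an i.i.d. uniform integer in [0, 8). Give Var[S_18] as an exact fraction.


Outcome values over d=0..7: [0, 0, 0, 2, 0, -1, 4, 0]
Σy = 5, Σy² = 21, M = 8
μ = 5/8 = 5/8,  σ² = 21/8 − (5/8)² = 143/64
Independent increments: Var[S_18] = 18·σ² = 18·(143/64) = 1287/32

1287/32


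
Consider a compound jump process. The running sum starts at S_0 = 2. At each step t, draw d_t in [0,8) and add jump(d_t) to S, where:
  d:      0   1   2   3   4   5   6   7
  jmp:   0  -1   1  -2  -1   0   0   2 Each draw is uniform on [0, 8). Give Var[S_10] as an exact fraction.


435/32

Outcome values over d=0..7: [0, -1, 1, -2, -1, 0, 0, 2]
Σy = -1, Σy² = 11, M = 8
μ = -1/8 = -1/8,  σ² = 11/8 − (-1/8)² = 87/64
Independent increments: Var[S_10] = 10·σ² = 10·(87/64) = 435/32


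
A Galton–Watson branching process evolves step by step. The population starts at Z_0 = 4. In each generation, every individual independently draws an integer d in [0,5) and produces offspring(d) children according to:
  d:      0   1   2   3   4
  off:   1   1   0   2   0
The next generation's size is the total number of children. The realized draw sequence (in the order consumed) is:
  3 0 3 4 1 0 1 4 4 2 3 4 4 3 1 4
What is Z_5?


gen 0: Z_0=4, draws=[3, 0, 3, 4], offspring=[2, 1, 2, 0], Z_1=5
gen 1: Z_1=5, draws=[1, 0, 1, 4, 4], offspring=[1, 1, 1, 0, 0], Z_2=3
gen 2: Z_2=3, draws=[2, 3, 4], offspring=[0, 2, 0], Z_3=2
gen 3: Z_3=2, draws=[4, 3], offspring=[0, 2], Z_4=2
gen 4: Z_4=2, draws=[1, 4], offspring=[1, 0], Z_5=1

1


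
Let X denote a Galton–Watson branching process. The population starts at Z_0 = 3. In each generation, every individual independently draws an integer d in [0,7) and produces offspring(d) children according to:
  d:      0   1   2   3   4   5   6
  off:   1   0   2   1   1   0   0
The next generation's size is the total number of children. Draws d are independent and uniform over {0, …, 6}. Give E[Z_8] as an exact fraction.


1171875/5764801

Outcome values over d=0..6: [1, 0, 2, 1, 1, 0, 0]
Σy = 5, Σy² = 7, M = 7
μ = 5/7 = 5/7,  σ² = 7/7 − (5/7)² = 24/49
E[Z_0] = 3
E[Z_1] = 5/7·E[Z_0] = 15/7
E[Z_2] = 5/7·E[Z_1] = 75/49
E[Z_3] = 5/7·E[Z_2] = 375/343
E[Z_4] = 5/7·E[Z_3] = 1875/2401
E[Z_5] = 5/7·E[Z_4] = 9375/16807
E[Z_6] = 5/7·E[Z_5] = 46875/117649
E[Z_7] = 5/7·E[Z_6] = 234375/823543
E[Z_8] = 5/7·E[Z_7] = 1171875/5764801


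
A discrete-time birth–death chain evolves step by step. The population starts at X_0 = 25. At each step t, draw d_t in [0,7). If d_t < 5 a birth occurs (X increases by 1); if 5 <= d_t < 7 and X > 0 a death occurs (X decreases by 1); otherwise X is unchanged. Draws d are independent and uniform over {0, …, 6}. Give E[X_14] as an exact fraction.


31

X can drop by at most 1 per step and X_0 = 25 > T = 14, so X_t >= 25 − t >= 11 > 0 for every t <= 14: the floor at 0 (the 'and X > 0' condition) never binds. Hence X_14 = X_0 + Σ_{t<14} Y_t with i.i.d. increments Y_t = y(d_t) ∈ {+1, −1, 0}.
Outcome values over d=0..6: [1, 1, 1, 1, 1, -1, -1]
Σy = 3, Σy² = 7, M = 7
μ = 3/7 = 3/7,  σ² = 7/7 − (3/7)² = 40/49
E[X_14] = 25 + 14·(3/7) = 31


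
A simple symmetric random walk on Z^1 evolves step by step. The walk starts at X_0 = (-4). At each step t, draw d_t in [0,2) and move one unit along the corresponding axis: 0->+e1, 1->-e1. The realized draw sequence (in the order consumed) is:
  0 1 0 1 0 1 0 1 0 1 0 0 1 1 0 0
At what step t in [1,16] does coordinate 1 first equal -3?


t=0: X=(-4), d=0 → +e1, X_1=(-3)
t=1: X=(-3), d=1 → -e1, X_2=(-4)
t=2: X=(-4), d=0 → +e1, X_3=(-3)
t=3: X=(-3), d=1 → -e1, X_4=(-4)
t=4: X=(-4), d=0 → +e1, X_5=(-3)
t=5: X=(-3), d=1 → -e1, X_6=(-4)
t=6: X=(-4), d=0 → +e1, X_7=(-3)
t=7: X=(-3), d=1 → -e1, X_8=(-4)
t=8: X=(-4), d=0 → +e1, X_9=(-3)
t=9: X=(-3), d=1 → -e1, X_10=(-4)
t=10: X=(-4), d=0 → +e1, X_11=(-3)
t=11: X=(-3), d=0 → +e1, X_12=(-2)
t=12: X=(-2), d=1 → -e1, X_13=(-3)
t=13: X=(-3), d=1 → -e1, X_14=(-4)
t=14: X=(-4), d=0 → +e1, X_15=(-3)
t=15: X=(-3), d=0 → +e1, X_16=(-2)

1


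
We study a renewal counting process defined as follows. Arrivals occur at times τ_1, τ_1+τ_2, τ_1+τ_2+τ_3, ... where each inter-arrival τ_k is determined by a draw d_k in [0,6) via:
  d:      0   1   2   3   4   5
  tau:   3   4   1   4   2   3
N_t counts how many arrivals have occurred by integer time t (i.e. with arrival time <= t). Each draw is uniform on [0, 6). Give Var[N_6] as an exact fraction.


1089832607/2176782336

Inter-arrival values over d=0..5: [3, 4, 1, 4, 2, 3]
Each d has probability 1/6, so the pmf of τ is: f(1) = 1/6, f(2) = 1/6, f(3) = 1/3, f(4) = 1/3
Let p_n(j) = P(N_n = j), with p_0 = [1]. Condition on τ_1: p_n(0) = P(τ > n), and for j >= 1, p_n(j) = Σ_{k<=n} f(k)·p_{n−k}(j−1)
p_1 = [5/6, 1/6]  (j = 0..1)
p_2 = [2/3, 11/36, 1/36]  (j = 0..2)
p_3 = [1/3, 7/12, 17/216, 1/216]  (j = 0..3)
p_4 = [0, 7/9, 11/54, 23/1296, 1/1296]  (j = 0..4)
p_5 = [0, 5/9, 83/216, 73/1296, 29/7776, 1/7776]  (j = 0..5)
p_6 = [0, 1/3, 14/27, 173/1296, 1/72, 35/46656, 1/46656]  (j = 0..6)
E[N_6] = Σ j·p_6(j) = 85393/46656;  E[N_6²] = Σ j²·p_6(j) = 179651/46656
Var[N_6] = 179651/46656 − (85393/46656)² = 1089832607/2176782336


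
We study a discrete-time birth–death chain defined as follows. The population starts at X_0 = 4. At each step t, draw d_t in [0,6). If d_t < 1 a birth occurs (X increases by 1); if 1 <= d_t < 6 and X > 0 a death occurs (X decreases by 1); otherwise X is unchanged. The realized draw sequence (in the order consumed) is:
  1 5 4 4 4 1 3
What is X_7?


0

t=0: X=4, d=1 → death, X_1=3
t=1: X=3, d=5 → death, X_2=2
t=2: X=2, d=4 → death, X_3=1
t=3: X=1, d=4 → death, X_4=0
t=4: X=0, d=4 → hold, X_5=0
t=5: X=0, d=1 → hold, X_6=0
t=6: X=0, d=3 → hold, X_7=0


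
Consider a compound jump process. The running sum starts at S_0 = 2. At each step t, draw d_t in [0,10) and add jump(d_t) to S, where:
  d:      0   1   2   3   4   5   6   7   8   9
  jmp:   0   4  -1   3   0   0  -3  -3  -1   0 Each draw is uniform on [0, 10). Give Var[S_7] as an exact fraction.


3143/100

Outcome values over d=0..9: [0, 4, -1, 3, 0, 0, -3, -3, -1, 0]
Σy = -1, Σy² = 45, M = 10
μ = -1/10 = -1/10,  σ² = 45/10 − (-1/10)² = 449/100
Independent increments: Var[S_7] = 7·σ² = 7·(449/100) = 3143/100


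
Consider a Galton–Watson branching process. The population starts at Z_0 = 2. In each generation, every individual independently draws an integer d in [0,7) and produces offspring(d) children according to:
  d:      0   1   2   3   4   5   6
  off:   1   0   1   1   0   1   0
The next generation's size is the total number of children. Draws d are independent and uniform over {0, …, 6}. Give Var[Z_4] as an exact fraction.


Outcome values over d=0..6: [1, 0, 1, 1, 0, 1, 0]
Σy = 4, Σy² = 4, M = 7
μ = 4/7 = 4/7,  σ² = 4/7 − (4/7)² = 12/49
V_0 = 0, E_0 = 2
V_1 = 12/49·E_0 + (4/7)²·V_0 = 24/49;  E_1 = 8/7
V_2 = 12/49·E_1 + (4/7)²·V_1 = 1056/2401;  E_2 = 32/49
V_3 = 12/49·E_2 + (4/7)²·V_2 = 35712/117649;  E_3 = 128/343
V_4 = 12/49·E_3 + (4/7)²·V_3 = 1098240/5764801;  E_4 = 512/2401

1098240/5764801


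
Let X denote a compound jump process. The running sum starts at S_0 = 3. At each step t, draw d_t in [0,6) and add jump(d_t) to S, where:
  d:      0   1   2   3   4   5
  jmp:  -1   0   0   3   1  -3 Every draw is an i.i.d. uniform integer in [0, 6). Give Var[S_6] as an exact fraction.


20

Outcome values over d=0..5: [-1, 0, 0, 3, 1, -3]
Σy = 0, Σy² = 20, M = 6
μ = 0/6 = 0,  σ² = 20/6 − (0)² = 10/3
Independent increments: Var[S_6] = 6·σ² = 6·(10/3) = 20
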